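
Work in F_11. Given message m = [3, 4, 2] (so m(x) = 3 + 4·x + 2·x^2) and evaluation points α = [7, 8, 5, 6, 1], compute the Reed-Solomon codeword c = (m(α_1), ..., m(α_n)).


c = [8, 9, 7, 0, 9]

Message polynomial: m(x) = 3 + 4·x + 2·x^2 (mod 11).
For each evaluation point α_i, compute m(α_i) mod 11:
  α_1 = 7: Horner steps 2 → 7 → 8, so m(7) = 8.
  α_2 = 8: Horner steps 2 → 9 → 9, so m(8) = 9.
  α_3 = 5: Horner steps 2 → 3 → 7, so m(5) = 7.
  α_4 = 6: Horner steps 2 → 5 → 0, so m(6) = 0.
  α_5 = 1: Horner steps 2 → 6 → 9, so m(1) = 9.
Codeword c = [8, 9, 7, 0, 9] ∈ F_11^5.


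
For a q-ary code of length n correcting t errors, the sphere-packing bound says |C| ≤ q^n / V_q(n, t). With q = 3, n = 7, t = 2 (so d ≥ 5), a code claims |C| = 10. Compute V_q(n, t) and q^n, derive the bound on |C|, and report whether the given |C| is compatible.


V_q(n, t) = 99, q^n = 2187, Hamming bound = 22, |C| = 10 ≤ bound (satisfied).

Step 1: Compute V_q(n, t) = Σ_{j=0}^2 C(n, j) (q−1)^j.
  j = 0: C(7,0)·(2)^0 = 1·1 = 1.
  j = 1: C(7,1)·(2)^1 = 7·2 = 14.
  j = 2: C(7,2)·(2)^2 = 21·4 = 84.
  V_q(n, t) = 1 + 14 + 84 = 99.
Step 2: q^n = 3^7 = 2187.
Step 3: Hamming bound ⌊q^n / V_q(n,t)⌋ = ⌊2187/99⌋ = 22.
Step 4: Compare |C| = 10 to 22: satisfied.
The claimed |C| lies below the Hamming bound.


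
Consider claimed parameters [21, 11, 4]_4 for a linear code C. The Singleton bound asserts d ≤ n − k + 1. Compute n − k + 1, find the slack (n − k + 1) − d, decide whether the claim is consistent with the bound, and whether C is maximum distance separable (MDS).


Singleton RHS = n − k + 1 = 11, slack = 7, bound satisfied, not MDS.

Singleton bound: d ≤ n − k + 1.
Here n = 21, k = 11, so n − k + 1 = 11.
Given d = 4, check d ≤ 11: YES.
Slack = (n − k + 1) − d = 7.
The code is NOT MDS (slack = 7 > 0).
Description: the claimed parameters are [21, 11, 4]_4; such a code would be non-MDS.


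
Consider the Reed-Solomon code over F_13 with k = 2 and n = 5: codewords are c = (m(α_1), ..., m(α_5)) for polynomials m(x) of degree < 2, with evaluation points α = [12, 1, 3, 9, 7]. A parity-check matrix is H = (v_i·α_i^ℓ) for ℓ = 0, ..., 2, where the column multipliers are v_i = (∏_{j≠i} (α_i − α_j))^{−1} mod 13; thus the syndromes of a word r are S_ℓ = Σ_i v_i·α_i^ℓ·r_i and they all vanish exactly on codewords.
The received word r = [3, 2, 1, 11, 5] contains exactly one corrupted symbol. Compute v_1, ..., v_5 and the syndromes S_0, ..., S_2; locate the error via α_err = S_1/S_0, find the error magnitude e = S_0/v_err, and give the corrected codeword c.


S = (1, 7, 10), error at position 5, error magnitude e = 6, c = [3, 2, 1, 11, 12].

Step 1: column multipliers v_i = (∏_{j≠i}(α_i − α_j))^{−1} mod 13.
  i = 1 (α = 12): (12−1)(12−3)(12−9)(12−7) = 11·9·3·5 = 1485 ≡ 3, so v_1 = 3^{−1} = 9 (mod 13).
  i = 2 (α = 1): (1−12)(1−3)(1−9)(1−7) = (−11)·(−2)·(−8)·(−6) = 1056 ≡ 3, so v_2 = 3^{−1} = 9 (mod 13).
  i = 3 (α = 3): (3−12)(3−1)(3−9)(3−7) = (−9)·2·(−6)·(−4) = −432 ≡ 10, so v_3 = 10^{−1} = 4 (mod 13).
  i = 4 (α = 9): (9−12)(9−1)(9−3)(9−7) = (−3)·8·6·2 = −288 ≡ 11, so v_4 = 11^{−1} = 6 (mod 13).
  i = 5 (α = 7): (7−12)(7−1)(7−3)(7−9) = (−5)·6·4·(−2) = 240 ≡ 6, so v_5 = 6^{−1} = 11 (mod 13).
  v = [9, 9, 4, 6, 11].
Step 2: syndromes of r = [3, 2, 1, 11, 5] (all sums mod 13).
  S_0 = Σ v_i r_i = 9·3 + 9·2 + 4·1 + 6·11 + 11·5 = 170 ≡ 1.
  S_1 = Σ v_i α_i r_i = 9·12·3 + 9·1·2 + 4·3·1 + 6·9·11 + 11·7·5 = 1333 ≡ 7.
  α_i^2 mod 13 = [1, 1, 9, 3, 10].
  S_2 = Σ v_i α_i^2 r_i = 9·1·3 + 9·1·2 + 4·9·1 + 6·3·11 + 11·10·5 = 829 ≡ 10.
  S = (1, 7, 10) ≠ 0, so r is not a codeword (an error is present).
Step 3: locate the error. For a single error e at position i, S_ℓ = v_i·e·α_i^ℓ, so α_err = S_1/S_0.
  S_0^{−1} = 1^{−1} = 1 (mod 13), so α_err = 7·1 = 7 ≡ 7 = α_5. Error position i = 5.
  Consistency check: S_2/S_1 = 10·2 = 20 ≡ 7 = α_err ✓ (single-error assumption holds).
Step 4: error magnitude e = S_0/v_5 = S_0·∏_{j≠5}(α_5 − α_j) = 1·6 = 6 ≡ 6 (mod 13).
Step 5: correct position 5: c_5 = r_5 − e = 5 − 6 ≡ 12 (mod 13). Hence c = [3, 2, 1, 11, 12].
  Check: interpolating c through the α_i gives m(x) = 9 + 6·x (degree < 2) with m(α_i) = c_i for every i, so c is indeed a codeword.


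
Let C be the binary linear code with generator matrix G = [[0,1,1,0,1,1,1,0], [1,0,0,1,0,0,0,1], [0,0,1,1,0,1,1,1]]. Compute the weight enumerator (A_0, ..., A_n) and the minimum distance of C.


Weight distribution: A_0 = 1, A_3 = 2, A_4 = 2, A_5 = 2, A_8 = 1. Minimum distance d = 3.

Enumerate all 2^3 = 8 messages m ∈ F_2^3.
For each, compute codeword c = mG in F_2^8, then tally its weight.
  m = 000 → c = 00000000, weight = 0.
  m = 100 → c = 01101110, weight = 5.
  m = 010 → c = 10010001, weight = 3.
  m = 110 → c = 11111111, weight = 8.
  m = 001 → c = 00110111, weight = 5.
  m = 101 → c = 01011001, weight = 4.
  m = 011 → c = 10100110, weight = 4.
  m = 111 → c = 11001000, weight = 3.
Tally weights:
  weight 0: 1 codewords.
  weight 3: 2 codewords.
  weight 4: 2 codewords.
  weight 5: 2 codewords.
  weight 8: 1 codewords.
Minimum distance d = smallest w > 0 with A_w > 0 = 3.
Sanity: Σ A_w = 8 = 2^3 = 8 ✓.


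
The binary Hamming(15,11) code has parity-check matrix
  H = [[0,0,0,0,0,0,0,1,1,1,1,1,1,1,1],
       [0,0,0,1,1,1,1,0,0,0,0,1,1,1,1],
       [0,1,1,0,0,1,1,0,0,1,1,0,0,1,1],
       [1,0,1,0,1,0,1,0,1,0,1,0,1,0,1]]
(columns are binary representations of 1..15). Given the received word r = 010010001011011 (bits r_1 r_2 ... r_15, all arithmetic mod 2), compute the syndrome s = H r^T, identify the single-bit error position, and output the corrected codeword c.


s = (1, 0, 0, 0)^T, error position = 8, corrected codeword c = 010010011011011

Compute s = H r^T mod 2 one row at a time:
  s_1 = 0 + 1 + 0 + 1 + 1 + 0 + 1 + 1 = 5 ≡ 1 (mod 2).
  s_2 = 0 + 1 + 0 + 0 + 1 + 0 + 1 + 1 = 4 ≡ 0 (mod 2).
  s_3 = 1 + 0 + 0 + 0 + 0 + 1 + 1 + 1 = 4 ≡ 0 (mod 2).
  s_4 = 0 + 0 + 1 + 0 + 1 + 1 + 0 + 1 = 4 ≡ 0 (mod 2).
s = (1, 0, 0, 0)^T — this equals column 8 of H (binary 1000), so error is at position 8.
Correct: flip bit 8 of r = 010010001011011 to get c = 010010011011011.


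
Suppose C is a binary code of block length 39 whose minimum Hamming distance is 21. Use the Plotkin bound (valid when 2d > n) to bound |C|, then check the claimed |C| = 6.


Plotkin bound M ≤ 14; given |C| = 6 ≤ bound (satisfied).

Check applicability: 2d = 42, n = 39.
2d − n = 3 > 0, so Plotkin applies.
Compute d/(2d−n) = 21/3 ≈ 7.0000.
⌊d/(2d−n)⌋ = 7.
Plotkin bound: M ≤ 2·7 = 14.
Given |C| = 6, check: satisfied.
This |C| is below the Plotkin bound.


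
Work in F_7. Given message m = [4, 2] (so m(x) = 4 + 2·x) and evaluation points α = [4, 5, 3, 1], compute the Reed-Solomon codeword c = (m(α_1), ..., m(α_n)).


c = [5, 0, 3, 6]

Message polynomial: m(x) = 4 + 2·x (mod 7).
For each evaluation point α_i, compute m(α_i) mod 7:
  α_1 = 4: Horner steps 2 → 5, so m(4) = 5.
  α_2 = 5: Horner steps 2 → 0, so m(5) = 0.
  α_3 = 3: Horner steps 2 → 3, so m(3) = 3.
  α_4 = 1: Horner steps 2 → 6, so m(1) = 6.
Codeword c = [5, 0, 3, 6] ∈ F_7^4.


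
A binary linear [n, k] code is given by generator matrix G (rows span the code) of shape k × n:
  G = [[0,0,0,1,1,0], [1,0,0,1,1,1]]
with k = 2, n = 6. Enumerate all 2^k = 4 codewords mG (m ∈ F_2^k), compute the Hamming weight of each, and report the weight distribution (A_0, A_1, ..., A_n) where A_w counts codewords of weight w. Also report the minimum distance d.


Weight distribution: A_0 = 1, A_2 = 2, A_4 = 1. Minimum distance d = 2.

Enumerate all 2^2 = 4 messages m ∈ F_2^2.
For each, compute codeword c = mG in F_2^6, then tally its weight.
  m = 00 → c = 000000, weight = 0.
  m = 10 → c = 000110, weight = 2.
  m = 01 → c = 100111, weight = 4.
  m = 11 → c = 100001, weight = 2.
Tally weights:
  weight 0: 1 codewords.
  weight 2: 2 codewords.
  weight 4: 1 codewords.
Minimum distance d = smallest w > 0 with A_w > 0 = 2.
Sanity: Σ A_w = 4 = 2^2 = 4 ✓.


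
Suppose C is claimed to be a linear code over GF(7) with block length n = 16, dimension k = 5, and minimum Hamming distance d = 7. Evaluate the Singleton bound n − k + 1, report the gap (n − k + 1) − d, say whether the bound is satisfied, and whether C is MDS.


Singleton RHS = n − k + 1 = 12, slack = 5, bound satisfied, not MDS.

Singleton bound: d ≤ n − k + 1.
Here n = 16, k = 5, so n − k + 1 = 12.
Given d = 7, check d ≤ 12: YES.
Slack = (n − k + 1) − d = 5.
The code is NOT MDS (slack = 5 > 0).
Description: the claimed parameters are [16, 5, 7]_7; such a code would be non-MDS.


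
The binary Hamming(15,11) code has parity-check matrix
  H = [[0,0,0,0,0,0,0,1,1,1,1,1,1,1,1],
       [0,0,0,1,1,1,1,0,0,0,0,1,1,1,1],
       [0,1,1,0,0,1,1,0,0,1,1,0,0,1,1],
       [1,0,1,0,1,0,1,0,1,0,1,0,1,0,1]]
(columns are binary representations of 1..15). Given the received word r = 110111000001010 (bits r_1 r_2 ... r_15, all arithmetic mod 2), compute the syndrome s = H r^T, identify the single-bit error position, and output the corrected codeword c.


s = (0, 1, 1, 0)^T, error position = 6, corrected codeword c = 110110000001010

Compute s = H r^T mod 2 one row at a time:
  s_1 = 0 + 0 + 0 + 0 + 1 + 0 + 1 + 0 = 2 ≡ 0 (mod 2).
  s_2 = 1 + 1 + 1 + 0 + 1 + 0 + 1 + 0 = 5 ≡ 1 (mod 2).
  s_3 = 1 + 0 + 1 + 0 + 0 + 0 + 1 + 0 = 3 ≡ 1 (mod 2).
  s_4 = 1 + 0 + 1 + 0 + 0 + 0 + 0 + 0 = 2 ≡ 0 (mod 2).
s = (0, 1, 1, 0)^T — this equals column 6 of H (binary 0110), so error is at position 6.
Correct: flip bit 6 of r = 110111000001010 to get c = 110110000001010.


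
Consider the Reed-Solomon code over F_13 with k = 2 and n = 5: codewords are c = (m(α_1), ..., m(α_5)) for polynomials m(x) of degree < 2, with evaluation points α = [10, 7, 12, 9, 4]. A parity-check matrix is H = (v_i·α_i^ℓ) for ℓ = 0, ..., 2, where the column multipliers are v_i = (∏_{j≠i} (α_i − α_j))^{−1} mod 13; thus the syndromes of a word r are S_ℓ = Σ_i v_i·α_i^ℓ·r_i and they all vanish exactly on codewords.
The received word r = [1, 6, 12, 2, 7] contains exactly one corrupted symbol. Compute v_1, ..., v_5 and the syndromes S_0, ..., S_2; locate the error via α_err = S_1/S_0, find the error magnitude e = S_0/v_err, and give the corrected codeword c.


S = (2, 1, 7), error at position 2, error magnitude e = 2, c = [1, 4, 12, 2, 7].

Step 1: column multipliers v_i = (∏_{j≠i}(α_i − α_j))^{−1} mod 13.
  i = 1 (α = 10): (10−7)(10−12)(10−9)(10−4) = 3·(−2)·1·6 = −36 ≡ 3, so v_1 = 3^{−1} = 9 (mod 13).
  i = 2 (α = 7): (7−10)(7−12)(7−9)(7−4) = (−3)·(−5)·(−2)·3 = −90 ≡ 1, so v_2 = 1^{−1} = 1 (mod 13).
  i = 3 (α = 12): (12−10)(12−7)(12−9)(12−4) = 2·5·3·8 = 240 ≡ 6, so v_3 = 6^{−1} = 11 (mod 13).
  i = 4 (α = 9): (9−10)(9−7)(9−12)(9−4) = (−1)·2·(−3)·5 = 30 ≡ 4, so v_4 = 4^{−1} = 10 (mod 13).
  i = 5 (α = 4): (4−10)(4−7)(4−12)(4−9) = (−6)·(−3)·(−8)·(−5) = 720 ≡ 5, so v_5 = 5^{−1} = 8 (mod 13).
  v = [9, 1, 11, 10, 8].
Step 2: syndromes of r = [1, 6, 12, 2, 7] (all sums mod 13).
  S_0 = Σ v_i r_i = 9·1 + 1·6 + 11·12 + 10·2 + 8·7 = 223 ≡ 2.
  S_1 = Σ v_i α_i r_i = 9·10·1 + 1·7·6 + 11·12·12 + 10·9·2 + 8·4·7 = 2120 ≡ 1.
  α_i^2 mod 13 = [9, 10, 1, 3, 3].
  S_2 = Σ v_i α_i^2 r_i = 9·9·1 + 1·10·6 + 11·1·12 + 10·3·2 + 8·3·7 = 501 ≡ 7.
  S = (2, 1, 7) ≠ 0, so r is not a codeword (an error is present).
Step 3: locate the error. For a single error e at position i, S_ℓ = v_i·e·α_i^ℓ, so α_err = S_1/S_0.
  S_0^{−1} = 2^{−1} = 7 (mod 13), so α_err = 1·7 = 7 ≡ 7 = α_2. Error position i = 2.
  Consistency check: S_2/S_1 = 7·1 = 7 ≡ 7 = α_err ✓ (single-error assumption holds).
Step 4: error magnitude e = S_0/v_2 = S_0·∏_{j≠2}(α_2 − α_j) = 2·1 = 2 ≡ 2 (mod 13).
Step 5: correct position 2: c_2 = r_2 − e = 6 − 2 ≡ 4 (mod 13). Hence c = [1, 4, 12, 2, 7].
  Check: interpolating c through the α_i gives m(x) = 11 + 12·x (degree < 2) with m(α_i) = c_i for every i, so c is indeed a codeword.


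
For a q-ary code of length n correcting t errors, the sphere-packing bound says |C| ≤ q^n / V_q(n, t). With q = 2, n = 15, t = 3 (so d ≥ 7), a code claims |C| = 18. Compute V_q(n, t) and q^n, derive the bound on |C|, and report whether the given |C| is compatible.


V_q(n, t) = 576, q^n = 32768, Hamming bound = 56, |C| = 18 ≤ bound (satisfied).

Step 1: Compute V_q(n, t) = Σ_{j=0}^3 C(n, j) (q−1)^j.
  j = 0: C(15,0)·(1)^0 = 1·1 = 1.
  j = 1: C(15,1)·(1)^1 = 15·1 = 15.
  j = 2: C(15,2)·(1)^2 = 105·1 = 105.
  j = 3: C(15,3)·(1)^3 = 455·1 = 455.
  V_q(n, t) = 1 + 15 + 105 + 455 = 576.
Step 2: q^n = 2^15 = 32768.
Step 3: Hamming bound ⌊q^n / V_q(n,t)⌋ = ⌊32768/576⌋ = 56.
Step 4: Compare |C| = 18 to 56: satisfied.
The claimed |C| lies below the Hamming bound.


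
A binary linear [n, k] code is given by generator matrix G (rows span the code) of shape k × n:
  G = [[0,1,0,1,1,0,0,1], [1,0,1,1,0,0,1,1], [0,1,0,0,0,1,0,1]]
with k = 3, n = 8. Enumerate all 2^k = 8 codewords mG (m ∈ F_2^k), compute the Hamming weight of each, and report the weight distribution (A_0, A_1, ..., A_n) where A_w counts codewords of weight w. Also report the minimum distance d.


Weight distribution: A_0 = 1, A_3 = 2, A_4 = 1, A_5 = 2, A_6 = 2. Minimum distance d = 3.

Enumerate all 2^3 = 8 messages m ∈ F_2^3.
For each, compute codeword c = mG in F_2^8, then tally its weight.
  m = 000 → c = 00000000, weight = 0.
  m = 100 → c = 01011001, weight = 4.
  m = 010 → c = 10110011, weight = 5.
  m = 110 → c = 11101010, weight = 5.
  m = 001 → c = 01000101, weight = 3.
  m = 101 → c = 00011100, weight = 3.
  m = 011 → c = 11110110, weight = 6.
  m = 111 → c = 10101111, weight = 6.
Tally weights:
  weight 0: 1 codewords.
  weight 3: 2 codewords.
  weight 4: 1 codewords.
  weight 5: 2 codewords.
  weight 6: 2 codewords.
Minimum distance d = smallest w > 0 with A_w > 0 = 3.
Sanity: Σ A_w = 8 = 2^3 = 8 ✓.


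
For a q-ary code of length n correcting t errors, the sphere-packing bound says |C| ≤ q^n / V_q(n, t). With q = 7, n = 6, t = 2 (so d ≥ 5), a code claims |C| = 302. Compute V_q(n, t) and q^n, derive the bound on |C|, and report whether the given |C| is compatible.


V_q(n, t) = 577, q^n = 117649, Hamming bound = 203, |C| = 302 > bound (violated).

Step 1: Compute V_q(n, t) = Σ_{j=0}^2 C(n, j) (q−1)^j.
  j = 0: C(6,0)·(6)^0 = 1·1 = 1.
  j = 1: C(6,1)·(6)^1 = 6·6 = 36.
  j = 2: C(6,2)·(6)^2 = 15·36 = 540.
  V_q(n, t) = 1 + 36 + 540 = 577.
Step 2: q^n = 7^6 = 117649.
Step 3: Hamming bound ⌊q^n / V_q(n,t)⌋ = ⌊117649/577⌋ = 203.
Step 4: Compare |C| = 302 to 203: violated.
The claimed |C| lies above the Hamming bound, so no 7-ary code of length 6 with d ≥ 5 can have 302 codewords.


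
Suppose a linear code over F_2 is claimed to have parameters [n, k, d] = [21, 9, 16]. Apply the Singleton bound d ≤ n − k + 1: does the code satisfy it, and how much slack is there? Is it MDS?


Singleton RHS = n − k + 1 = 13, slack = -3, bound violated (no such code; not MDS).

Singleton bound: d ≤ n − k + 1.
Here n = 21, k = 9, so n − k + 1 = 13.
Given d = 16, check d ≤ 13: NO.
Slack = (n − k + 1) − d = -3.
The slack is negative: d = 16 exceeds n − k + 1 = 13 by 3, so the Singleton bound is violated and no linear [21, 9, 16]_2 code can exist. In particular it is not MDS (MDS requires d = n − k + 1 exactly).
Description: the claimed parameters are [21, 9, 16]_2; such a code would be impossible (violates the Singleton bound).


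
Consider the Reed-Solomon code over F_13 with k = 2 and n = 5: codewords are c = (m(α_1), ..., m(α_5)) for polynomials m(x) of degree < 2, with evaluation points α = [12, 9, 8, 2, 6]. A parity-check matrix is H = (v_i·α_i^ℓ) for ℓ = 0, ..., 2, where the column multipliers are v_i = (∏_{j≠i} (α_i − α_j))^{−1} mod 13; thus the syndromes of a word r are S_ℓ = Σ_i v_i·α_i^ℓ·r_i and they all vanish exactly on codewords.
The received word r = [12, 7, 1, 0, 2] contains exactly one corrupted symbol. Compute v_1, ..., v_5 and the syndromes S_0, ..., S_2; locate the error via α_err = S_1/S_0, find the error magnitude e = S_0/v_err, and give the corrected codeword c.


S = (3, 6, 12), error at position 4, error magnitude e = 9, c = [12, 7, 1, 4, 2].

Step 1: column multipliers v_i = (∏_{j≠i}(α_i − α_j))^{−1} mod 13.
  i = 1 (α = 12): (12−9)(12−8)(12−2)(12−6) = 3·4·10·6 = 720 ≡ 5, so v_1 = 5^{−1} = 8 (mod 13).
  i = 2 (α = 9): (9−12)(9−8)(9−2)(9−6) = (−3)·1·7·3 = −63 ≡ 2, so v_2 = 2^{−1} = 7 (mod 13).
  i = 3 (α = 8): (8−12)(8−9)(8−2)(8−6) = (−4)·(−1)·6·2 = 48 ≡ 9, so v_3 = 9^{−1} = 3 (mod 13).
  i = 4 (α = 2): (2−12)(2−9)(2−8)(2−6) = (−10)·(−7)·(−6)·(−4) = 1680 ≡ 3, so v_4 = 3^{−1} = 9 (mod 13).
  i = 5 (α = 6): (6−12)(6−9)(6−8)(6−2) = (−6)·(−3)·(−2)·4 = −144 ≡ 12, so v_5 = 12^{−1} = 12 (mod 13).
  v = [8, 7, 3, 9, 12].
Step 2: syndromes of r = [12, 7, 1, 0, 2] (all sums mod 13).
  S_0 = Σ v_i r_i = 8·12 + 7·7 + 3·1 + 9·0 + 12·2 = 172 ≡ 3.
  S_1 = Σ v_i α_i r_i = 8·12·12 + 7·9·7 + 3·8·1 + 9·2·0 + 12·6·2 = 1761 ≡ 6.
  α_i^2 mod 13 = [1, 3, 12, 4, 10].
  S_2 = Σ v_i α_i^2 r_i = 8·1·12 + 7·3·7 + 3·12·1 + 9·4·0 + 12·10·2 = 519 ≡ 12.
  S = (3, 6, 12) ≠ 0, so r is not a codeword (an error is present).
Step 3: locate the error. For a single error e at position i, S_ℓ = v_i·e·α_i^ℓ, so α_err = S_1/S_0.
  S_0^{−1} = 3^{−1} = 9 (mod 13), so α_err = 6·9 = 54 ≡ 2 = α_4. Error position i = 4.
  Consistency check: S_2/S_1 = 12·11 = 132 ≡ 2 = α_err ✓ (single-error assumption holds).
Step 4: error magnitude e = S_0/v_4 = S_0·∏_{j≠4}(α_4 − α_j) = 3·3 = 9 ≡ 9 (mod 13).
Step 5: correct position 4: c_4 = r_4 − e = 0 − 9 ≡ 4 (mod 13). Hence c = [12, 7, 1, 4, 2].
  Check: interpolating c through the α_i gives m(x) = 5 + 6·x (degree < 2) with m(α_i) = c_i for every i, so c is indeed a codeword.


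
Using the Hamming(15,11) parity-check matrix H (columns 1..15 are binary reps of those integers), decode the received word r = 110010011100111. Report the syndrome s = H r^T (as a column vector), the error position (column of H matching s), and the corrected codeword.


s = (0, 0, 0, 1)^T, error position = 1, corrected codeword c = 010010011100111

Compute s = H r^T mod 2 one row at a time:
  s_1 = 1 + 1 + 1 + 0 + 0 + 1 + 1 + 1 = 6 ≡ 0 (mod 2).
  s_2 = 0 + 1 + 0 + 0 + 0 + 1 + 1 + 1 = 4 ≡ 0 (mod 2).
  s_3 = 1 + 0 + 0 + 0 + 1 + 0 + 1 + 1 = 4 ≡ 0 (mod 2).
  s_4 = 1 + 0 + 1 + 0 + 1 + 0 + 1 + 1 = 5 ≡ 1 (mod 2).
s = (0, 0, 0, 1)^T — this equals column 1 of H (binary 0001), so error is at position 1.
Correct: flip bit 1 of r = 110010011100111 to get c = 010010011100111.


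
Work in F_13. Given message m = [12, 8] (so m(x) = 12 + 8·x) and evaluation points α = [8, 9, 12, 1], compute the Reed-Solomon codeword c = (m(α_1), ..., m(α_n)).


c = [11, 6, 4, 7]

Message polynomial: m(x) = 12 + 8·x (mod 13).
For each evaluation point α_i, compute m(α_i) mod 13:
  α_1 = 8: Horner steps 8 → 11, so m(8) = 11.
  α_2 = 9: Horner steps 8 → 6, so m(9) = 6.
  α_3 = 12: Horner steps 8 → 4, so m(12) = 4.
  α_4 = 1: Horner steps 8 → 7, so m(1) = 7.
Codeword c = [11, 6, 4, 7] ∈ F_13^4.


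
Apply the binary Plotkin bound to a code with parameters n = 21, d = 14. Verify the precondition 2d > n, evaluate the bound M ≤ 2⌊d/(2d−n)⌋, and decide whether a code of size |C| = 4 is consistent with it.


Plotkin bound M ≤ 4; given |C| = 4 ≤ bound (satisfied).

Check applicability: 2d = 28, n = 21.
2d − n = 7 > 0, so Plotkin applies.
Compute d/(2d−n) = 14/7 ≈ 2.0000.
⌊d/(2d−n)⌋ = 2.
Plotkin bound: M ≤ 2·2 = 4.
Given |C| = 4, check: satisfied.
This |C| is at the Plotkin bound.


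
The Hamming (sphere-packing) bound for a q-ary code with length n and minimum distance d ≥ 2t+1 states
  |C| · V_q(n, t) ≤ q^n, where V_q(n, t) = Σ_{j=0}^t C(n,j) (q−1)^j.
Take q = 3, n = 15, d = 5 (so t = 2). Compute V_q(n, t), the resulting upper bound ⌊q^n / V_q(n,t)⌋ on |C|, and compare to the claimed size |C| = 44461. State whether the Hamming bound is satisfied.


V_q(n, t) = 451, q^n = 14348907, Hamming bound = 31815, |C| = 44461 > bound (violated).

Step 1: Compute V_q(n, t) = Σ_{j=0}^2 C(n, j) (q−1)^j.
  j = 0: C(15,0)·(2)^0 = 1·1 = 1.
  j = 1: C(15,1)·(2)^1 = 15·2 = 30.
  j = 2: C(15,2)·(2)^2 = 105·4 = 420.
  V_q(n, t) = 1 + 30 + 420 = 451.
Step 2: q^n = 3^15 = 14348907.
Step 3: Hamming bound ⌊q^n / V_q(n,t)⌋ = ⌊14348907/451⌋ = 31815.
Step 4: Compare |C| = 44461 to 31815: violated.
The claimed |C| lies above the Hamming bound, so no 3-ary code of length 15 with d ≥ 5 can have 44461 codewords.


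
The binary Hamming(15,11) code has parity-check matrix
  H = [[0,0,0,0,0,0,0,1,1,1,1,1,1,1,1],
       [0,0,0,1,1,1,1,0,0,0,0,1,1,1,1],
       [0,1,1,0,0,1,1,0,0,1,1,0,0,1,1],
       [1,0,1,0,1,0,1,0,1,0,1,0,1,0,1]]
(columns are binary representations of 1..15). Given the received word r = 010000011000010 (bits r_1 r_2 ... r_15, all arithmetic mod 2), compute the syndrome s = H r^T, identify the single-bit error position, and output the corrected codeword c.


s = (1, 1, 0, 1)^T, error position = 13, corrected codeword c = 010000011000110

Compute s = H r^T mod 2 one row at a time:
  s_1 = 1 + 1 + 0 + 0 + 0 + 0 + 1 + 0 = 3 ≡ 1 (mod 2).
  s_2 = 0 + 0 + 0 + 0 + 0 + 0 + 1 + 0 = 1 ≡ 1 (mod 2).
  s_3 = 1 + 0 + 0 + 0 + 0 + 0 + 1 + 0 = 2 ≡ 0 (mod 2).
  s_4 = 0 + 0 + 0 + 0 + 1 + 0 + 0 + 0 = 1 ≡ 1 (mod 2).
s = (1, 1, 0, 1)^T — this equals column 13 of H (binary 1101), so error is at position 13.
Correct: flip bit 13 of r = 010000011000010 to get c = 010000011000110.


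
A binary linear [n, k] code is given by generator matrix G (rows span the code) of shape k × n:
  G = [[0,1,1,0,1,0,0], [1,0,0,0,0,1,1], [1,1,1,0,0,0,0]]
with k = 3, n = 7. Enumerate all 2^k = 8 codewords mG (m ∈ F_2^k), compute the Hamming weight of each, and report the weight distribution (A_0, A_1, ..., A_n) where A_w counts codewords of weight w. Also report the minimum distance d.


Weight distribution: A_0 = 1, A_2 = 1, A_3 = 4, A_4 = 1, A_6 = 1. Minimum distance d = 2.

Enumerate all 2^3 = 8 messages m ∈ F_2^3.
For each, compute codeword c = mG in F_2^7, then tally its weight.
  m = 000 → c = 0000000, weight = 0.
  m = 100 → c = 0110100, weight = 3.
  m = 010 → c = 1000011, weight = 3.
  m = 110 → c = 1110111, weight = 6.
  m = 001 → c = 1110000, weight = 3.
  m = 101 → c = 1000100, weight = 2.
  m = 011 → c = 0110011, weight = 4.
  m = 111 → c = 0000111, weight = 3.
Tally weights:
  weight 0: 1 codewords.
  weight 2: 1 codewords.
  weight 3: 4 codewords.
  weight 4: 1 codewords.
  weight 6: 1 codewords.
Minimum distance d = smallest w > 0 with A_w > 0 = 2.
Sanity: Σ A_w = 8 = 2^3 = 8 ✓.


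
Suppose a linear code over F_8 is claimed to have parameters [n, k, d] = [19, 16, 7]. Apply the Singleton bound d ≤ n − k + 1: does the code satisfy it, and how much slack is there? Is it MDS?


Singleton RHS = n − k + 1 = 4, slack = -3, bound violated (no such code; not MDS).

Singleton bound: d ≤ n − k + 1.
Here n = 19, k = 16, so n − k + 1 = 4.
Given d = 7, check d ≤ 4: NO.
Slack = (n − k + 1) − d = -3.
The slack is negative: d = 7 exceeds n − k + 1 = 4 by 3, so the Singleton bound is violated and no linear [19, 16, 7]_8 code can exist. In particular it is not MDS (MDS requires d = n − k + 1 exactly).
Description: the claimed parameters are [19, 16, 7]_8; such a code would be impossible (violates the Singleton bound).


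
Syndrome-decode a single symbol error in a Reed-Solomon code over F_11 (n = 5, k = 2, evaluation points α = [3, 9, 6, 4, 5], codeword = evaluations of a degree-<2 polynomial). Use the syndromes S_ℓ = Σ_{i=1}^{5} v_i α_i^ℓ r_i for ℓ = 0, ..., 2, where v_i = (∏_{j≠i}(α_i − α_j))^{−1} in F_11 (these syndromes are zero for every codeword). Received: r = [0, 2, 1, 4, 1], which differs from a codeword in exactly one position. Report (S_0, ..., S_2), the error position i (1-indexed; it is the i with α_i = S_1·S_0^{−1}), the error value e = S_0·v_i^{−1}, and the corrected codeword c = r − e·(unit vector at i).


S = (6, 8, 7), error at position 5, error magnitude e = 4, c = [0, 2, 1, 4, 8].

Step 1: column multipliers v_i = (∏_{j≠i}(α_i − α_j))^{−1} mod 11.
  i = 1 (α = 3): (3−9)(3−6)(3−4)(3−5) = (−6)·(−3)·(−1)·(−2) = 36 ≡ 3, so v_1 = 3^{−1} = 4 (mod 11).
  i = 2 (α = 9): (9−3)(9−6)(9−4)(9−5) = 6·3·5·4 = 360 ≡ 8, so v_2 = 8^{−1} = 7 (mod 11).
  i = 3 (α = 6): (6−3)(6−9)(6−4)(6−5) = 3·(−3)·2·1 = −18 ≡ 4, so v_3 = 4^{−1} = 3 (mod 11).
  i = 4 (α = 4): (4−3)(4−9)(4−6)(4−5) = 1·(−5)·(−2)·(−1) = −10 ≡ 1, so v_4 = 1^{−1} = 1 (mod 11).
  i = 5 (α = 5): (5−3)(5−9)(5−6)(5−4) = 2·(−4)·(−1)·1 = 8 ≡ 8, so v_5 = 8^{−1} = 7 (mod 11).
  v = [4, 7, 3, 1, 7].
Step 2: syndromes of r = [0, 2, 1, 4, 1] (all sums mod 11).
  S_0 = Σ v_i r_i = 4·0 + 7·2 + 3·1 + 1·4 + 7·1 = 28 ≡ 6.
  S_1 = Σ v_i α_i r_i = 4·3·0 + 7·9·2 + 3·6·1 + 1·4·4 + 7·5·1 = 195 ≡ 8.
  α_i^2 mod 11 = [9, 4, 3, 5, 3].
  S_2 = Σ v_i α_i^2 r_i = 4·9·0 + 7·4·2 + 3·3·1 + 1·5·4 + 7·3·1 = 106 ≡ 7.
  S = (6, 8, 7) ≠ 0, so r is not a codeword (an error is present).
Step 3: locate the error. For a single error e at position i, S_ℓ = v_i·e·α_i^ℓ, so α_err = S_1/S_0.
  S_0^{−1} = 6^{−1} = 2 (mod 11), so α_err = 8·2 = 16 ≡ 5 = α_5. Error position i = 5.
  Consistency check: S_2/S_1 = 7·7 = 49 ≡ 5 = α_err ✓ (single-error assumption holds).
Step 4: error magnitude e = S_0/v_5 = S_0·∏_{j≠5}(α_5 − α_j) = 6·8 = 48 ≡ 4 (mod 11).
Step 5: correct position 5: c_5 = r_5 − e = 1 − 4 ≡ 8 (mod 11). Hence c = [0, 2, 1, 4, 8].
  Check: interpolating c through the α_i gives m(x) = 10 + 4·x (degree < 2) with m(α_i) = c_i for every i, so c is indeed a codeword.


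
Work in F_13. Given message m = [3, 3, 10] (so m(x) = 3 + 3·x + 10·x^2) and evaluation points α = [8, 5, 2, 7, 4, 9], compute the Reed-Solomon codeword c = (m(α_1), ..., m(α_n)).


c = [4, 8, 10, 7, 6, 8]

Message polynomial: m(x) = 3 + 3·x + 10·x^2 (mod 13).
For each evaluation point α_i, compute m(α_i) mod 13:
  α_1 = 8: Horner steps 10 → 5 → 4, so m(8) = 4.
  α_2 = 5: Horner steps 10 → 1 → 8, so m(5) = 8.
  α_3 = 2: Horner steps 10 → 10 → 10, so m(2) = 10.
  α_4 = 7: Horner steps 10 → 8 → 7, so m(7) = 7.
  α_5 = 4: Horner steps 10 → 4 → 6, so m(4) = 6.
  α_6 = 9: Horner steps 10 → 2 → 8, so m(9) = 8.
Codeword c = [4, 8, 10, 7, 6, 8] ∈ F_13^6.


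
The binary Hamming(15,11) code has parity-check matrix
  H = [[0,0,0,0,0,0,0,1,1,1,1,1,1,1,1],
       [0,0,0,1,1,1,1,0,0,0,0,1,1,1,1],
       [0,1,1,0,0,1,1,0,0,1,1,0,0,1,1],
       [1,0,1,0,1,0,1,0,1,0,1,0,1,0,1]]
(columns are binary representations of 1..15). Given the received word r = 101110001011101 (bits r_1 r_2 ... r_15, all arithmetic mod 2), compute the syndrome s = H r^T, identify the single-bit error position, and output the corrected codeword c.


s = (1, 1, 1, 1)^T, error position = 15, corrected codeword c = 101110001011100

Compute s = H r^T mod 2 one row at a time:
  s_1 = 0 + 1 + 0 + 1 + 1 + 1 + 0 + 1 = 5 ≡ 1 (mod 2).
  s_2 = 1 + 1 + 0 + 0 + 1 + 1 + 0 + 1 = 5 ≡ 1 (mod 2).
  s_3 = 0 + 1 + 0 + 0 + 0 + 1 + 0 + 1 = 3 ≡ 1 (mod 2).
  s_4 = 1 + 1 + 1 + 0 + 1 + 1 + 1 + 1 = 7 ≡ 1 (mod 2).
s = (1, 1, 1, 1)^T — this equals column 15 of H (binary 1111), so error is at position 15.
Correct: flip bit 15 of r = 101110001011101 to get c = 101110001011100.


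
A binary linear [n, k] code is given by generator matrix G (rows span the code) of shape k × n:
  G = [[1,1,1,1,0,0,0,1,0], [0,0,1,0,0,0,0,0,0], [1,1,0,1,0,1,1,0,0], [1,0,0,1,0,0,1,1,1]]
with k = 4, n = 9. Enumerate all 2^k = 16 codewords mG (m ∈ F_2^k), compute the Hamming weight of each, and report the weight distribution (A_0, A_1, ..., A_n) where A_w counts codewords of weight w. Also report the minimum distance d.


Weight distribution: A_0 = 1, A_1 = 1, A_3 = 2, A_4 = 5, A_5 = 5, A_6 = 2. Minimum distance d = 1.

Enumerate all 2^4 = 16 messages m ∈ F_2^4.
For each, compute codeword c = mG in F_2^9, then tally its weight.
  m = 0000 → c = 000000000, weight = 0.
  m = 1000 → c = 111100010, weight = 5.
  m = 0100 → c = 001000000, weight = 1.
  m = 1100 → c = 110100010, weight = 4.
  m = 0010 → c = 110101100, weight = 5.
  m = 1010 → c = 001001110, weight = 4.
  m = 0110 → c = 111101100, weight = 6.
  m = 1110 → c = 000001110, weight = 3.
  m = 0001 → c = 100100111, weight = 5.
  m = 1001 → c = 011000101, weight = 4.
  m = 0101 → c = 101100111, weight = 6.
  m = 1101 → c = 010000101, weight = 3.
  m = 0011 → c = 010001011, weight = 4.
  m = 1011 → c = 101101001, weight = 5.
  m = 0111 → c = 011001011, weight = 5.
  m = 1111 → c = 100101001, weight = 4.
Tally weights:
  weight 0: 1 codewords.
  weight 1: 1 codewords.
  weight 3: 2 codewords.
  weight 4: 5 codewords.
  weight 5: 5 codewords.
  weight 6: 2 codewords.
Minimum distance d = smallest w > 0 with A_w > 0 = 1.
Sanity: Σ A_w = 16 = 2^4 = 16 ✓.


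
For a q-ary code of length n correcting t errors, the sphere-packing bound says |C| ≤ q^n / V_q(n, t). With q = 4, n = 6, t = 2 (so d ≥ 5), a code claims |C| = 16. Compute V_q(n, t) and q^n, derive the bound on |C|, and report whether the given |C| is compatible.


V_q(n, t) = 154, q^n = 4096, Hamming bound = 26, |C| = 16 ≤ bound (satisfied).

Step 1: Compute V_q(n, t) = Σ_{j=0}^2 C(n, j) (q−1)^j.
  j = 0: C(6,0)·(3)^0 = 1·1 = 1.
  j = 1: C(6,1)·(3)^1 = 6·3 = 18.
  j = 2: C(6,2)·(3)^2 = 15·9 = 135.
  V_q(n, t) = 1 + 18 + 135 = 154.
Step 2: q^n = 4^6 = 4096.
Step 3: Hamming bound ⌊q^n / V_q(n,t)⌋ = ⌊4096/154⌋ = 26.
Step 4: Compare |C| = 16 to 26: satisfied.
The claimed |C| lies below the Hamming bound.


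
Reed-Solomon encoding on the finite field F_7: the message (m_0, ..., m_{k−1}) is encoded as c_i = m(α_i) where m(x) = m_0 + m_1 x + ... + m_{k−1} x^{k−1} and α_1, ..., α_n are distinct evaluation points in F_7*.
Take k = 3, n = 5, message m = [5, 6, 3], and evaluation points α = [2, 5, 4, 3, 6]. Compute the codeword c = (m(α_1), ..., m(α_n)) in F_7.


c = [1, 5, 0, 1, 2]

Message polynomial: m(x) = 5 + 6·x + 3·x^2 (mod 7).
For each evaluation point α_i, compute m(α_i) mod 7:
  α_1 = 2: Horner steps 3 → 5 → 1, so m(2) = 1.
  α_2 = 5: Horner steps 3 → 0 → 5, so m(5) = 5.
  α_3 = 4: Horner steps 3 → 4 → 0, so m(4) = 0.
  α_4 = 3: Horner steps 3 → 1 → 1, so m(3) = 1.
  α_5 = 6: Horner steps 3 → 3 → 2, so m(6) = 2.
Codeword c = [1, 5, 0, 1, 2] ∈ F_7^5.


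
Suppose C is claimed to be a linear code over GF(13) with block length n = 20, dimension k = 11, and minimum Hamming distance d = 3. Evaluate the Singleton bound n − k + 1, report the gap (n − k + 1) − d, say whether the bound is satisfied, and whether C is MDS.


Singleton RHS = n − k + 1 = 10, slack = 7, bound satisfied, not MDS.

Singleton bound: d ≤ n − k + 1.
Here n = 20, k = 11, so n − k + 1 = 10.
Given d = 3, check d ≤ 10: YES.
Slack = (n − k + 1) − d = 7.
The code is NOT MDS (slack = 7 > 0).
Description: the claimed parameters are [20, 11, 3]_13; such a code would be non-MDS.


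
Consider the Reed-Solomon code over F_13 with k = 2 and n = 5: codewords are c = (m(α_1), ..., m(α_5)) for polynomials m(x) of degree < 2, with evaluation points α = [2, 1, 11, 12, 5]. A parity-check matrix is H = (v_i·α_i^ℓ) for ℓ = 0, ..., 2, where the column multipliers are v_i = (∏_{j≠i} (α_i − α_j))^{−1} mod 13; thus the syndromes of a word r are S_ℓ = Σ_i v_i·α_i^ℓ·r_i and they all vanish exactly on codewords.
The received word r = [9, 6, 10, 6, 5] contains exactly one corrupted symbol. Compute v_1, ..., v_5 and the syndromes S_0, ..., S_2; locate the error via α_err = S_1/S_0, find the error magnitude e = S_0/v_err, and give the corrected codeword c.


S = (2, 11, 2), error at position 4, error magnitude e = 6, c = [9, 6, 10, 0, 5].

Step 1: column multipliers v_i = (∏_{j≠i}(α_i − α_j))^{−1} mod 13.
  i = 1 (α = 2): (2−1)(2−11)(2−12)(2−5) = 1·(−9)·(−10)·(−3) = −270 ≡ 3, so v_1 = 3^{−1} = 9 (mod 13).
  i = 2 (α = 1): (1−2)(1−11)(1−12)(1−5) = (−1)·(−10)·(−11)·(−4) = 440 ≡ 11, so v_2 = 11^{−1} = 6 (mod 13).
  i = 3 (α = 11): (11−2)(11−1)(11−12)(11−5) = 9·10·(−1)·6 = −540 ≡ 6, so v_3 = 6^{−1} = 11 (mod 13).
  i = 4 (α = 12): (12−2)(12−1)(12−11)(12−5) = 10·11·1·7 = 770 ≡ 3, so v_4 = 3^{−1} = 9 (mod 13).
  i = 5 (α = 5): (5−2)(5−1)(5−11)(5−12) = 3·4·(−6)·(−7) = 504 ≡ 10, so v_5 = 10^{−1} = 4 (mod 13).
  v = [9, 6, 11, 9, 4].
Step 2: syndromes of r = [9, 6, 10, 6, 5] (all sums mod 13).
  S_0 = Σ v_i r_i = 9·9 + 6·6 + 11·10 + 9·6 + 4·5 = 301 ≡ 2.
  S_1 = Σ v_i α_i r_i = 9·2·9 + 6·1·6 + 11·11·10 + 9·12·6 + 4·5·5 = 2156 ≡ 11.
  α_i^2 mod 13 = [4, 1, 4, 1, 12].
  S_2 = Σ v_i α_i^2 r_i = 9·4·9 + 6·1·6 + 11·4·10 + 9·1·6 + 4·12·5 = 1094 ≡ 2.
  S = (2, 11, 2) ≠ 0, so r is not a codeword (an error is present).
Step 3: locate the error. For a single error e at position i, S_ℓ = v_i·e·α_i^ℓ, so α_err = S_1/S_0.
  S_0^{−1} = 2^{−1} = 7 (mod 13), so α_err = 11·7 = 77 ≡ 12 = α_4. Error position i = 4.
  Consistency check: S_2/S_1 = 2·6 = 12 ≡ 12 = α_err ✓ (single-error assumption holds).
Step 4: error magnitude e = S_0/v_4 = S_0·∏_{j≠4}(α_4 − α_j) = 2·3 = 6 ≡ 6 (mod 13).
Step 5: correct position 4: c_4 = r_4 − e = 6 − 6 ≡ 0 (mod 13). Hence c = [9, 6, 10, 0, 5].
  Check: interpolating c through the α_i gives m(x) = 3 + 3·x (degree < 2) with m(α_i) = c_i for every i, so c is indeed a codeword.


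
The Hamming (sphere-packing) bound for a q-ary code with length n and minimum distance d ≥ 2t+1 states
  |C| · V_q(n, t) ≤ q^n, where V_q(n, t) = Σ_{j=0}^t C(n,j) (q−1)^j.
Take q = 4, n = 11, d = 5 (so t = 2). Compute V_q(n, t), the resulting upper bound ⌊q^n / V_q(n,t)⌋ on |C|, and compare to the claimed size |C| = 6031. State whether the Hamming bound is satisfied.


V_q(n, t) = 529, q^n = 4194304, Hamming bound = 7928, |C| = 6031 ≤ bound (satisfied).

Step 1: Compute V_q(n, t) = Σ_{j=0}^2 C(n, j) (q−1)^j.
  j = 0: C(11,0)·(3)^0 = 1·1 = 1.
  j = 1: C(11,1)·(3)^1 = 11·3 = 33.
  j = 2: C(11,2)·(3)^2 = 55·9 = 495.
  V_q(n, t) = 1 + 33 + 495 = 529.
Step 2: q^n = 4^11 = 4194304.
Step 3: Hamming bound ⌊q^n / V_q(n,t)⌋ = ⌊4194304/529⌋ = 7928.
Step 4: Compare |C| = 6031 to 7928: satisfied.
The claimed |C| lies below the Hamming bound.


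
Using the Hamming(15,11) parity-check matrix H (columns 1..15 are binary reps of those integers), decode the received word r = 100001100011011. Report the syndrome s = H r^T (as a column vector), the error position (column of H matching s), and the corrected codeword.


s = (0, 1, 1, 0)^T, error position = 6, corrected codeword c = 100000100011011

Compute s = H r^T mod 2 one row at a time:
  s_1 = 0 + 0 + 0 + 1 + 1 + 0 + 1 + 1 = 4 ≡ 0 (mod 2).
  s_2 = 0 + 0 + 1 + 1 + 1 + 0 + 1 + 1 = 5 ≡ 1 (mod 2).
  s_3 = 0 + 0 + 1 + 1 + 0 + 1 + 1 + 1 = 5 ≡ 1 (mod 2).
  s_4 = 1 + 0 + 0 + 1 + 0 + 1 + 0 + 1 = 4 ≡ 0 (mod 2).
s = (0, 1, 1, 0)^T — this equals column 6 of H (binary 0110), so error is at position 6.
Correct: flip bit 6 of r = 100001100011011 to get c = 100000100011011.


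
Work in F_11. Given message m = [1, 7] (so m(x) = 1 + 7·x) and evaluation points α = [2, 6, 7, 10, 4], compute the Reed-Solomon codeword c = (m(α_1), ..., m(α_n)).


c = [4, 10, 6, 5, 7]

Message polynomial: m(x) = 1 + 7·x (mod 11).
For each evaluation point α_i, compute m(α_i) mod 11:
  α_1 = 2: Horner steps 7 → 4, so m(2) = 4.
  α_2 = 6: Horner steps 7 → 10, so m(6) = 10.
  α_3 = 7: Horner steps 7 → 6, so m(7) = 6.
  α_4 = 10: Horner steps 7 → 5, so m(10) = 5.
  α_5 = 4: Horner steps 7 → 7, so m(4) = 7.
Codeword c = [4, 10, 6, 5, 7] ∈ F_11^5.


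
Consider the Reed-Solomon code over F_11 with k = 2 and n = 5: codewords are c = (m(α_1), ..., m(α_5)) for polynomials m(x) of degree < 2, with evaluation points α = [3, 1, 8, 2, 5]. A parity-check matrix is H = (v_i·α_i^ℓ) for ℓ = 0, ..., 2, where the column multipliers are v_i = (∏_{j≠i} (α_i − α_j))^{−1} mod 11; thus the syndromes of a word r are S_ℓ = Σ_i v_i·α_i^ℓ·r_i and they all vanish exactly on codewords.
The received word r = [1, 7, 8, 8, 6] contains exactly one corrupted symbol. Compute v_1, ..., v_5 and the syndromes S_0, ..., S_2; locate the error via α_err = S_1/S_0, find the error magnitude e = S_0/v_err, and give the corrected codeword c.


S = (1, 2, 4), error at position 4, error magnitude e = 4, c = [1, 7, 8, 4, 6].

Step 1: column multipliers v_i = (∏_{j≠i}(α_i − α_j))^{−1} mod 11.
  i = 1 (α = 3): (3−1)(3−8)(3−2)(3−5) = 2·(−5)·1·(−2) = 20 ≡ 9, so v_1 = 9^{−1} = 5 (mod 11).
  i = 2 (α = 1): (1−3)(1−8)(1−2)(1−5) = (−2)·(−7)·(−1)·(−4) = 56 ≡ 1, so v_2 = 1^{−1} = 1 (mod 11).
  i = 3 (α = 8): (8−3)(8−1)(8−2)(8−5) = 5·7·6·3 = 630 ≡ 3, so v_3 = 3^{−1} = 4 (mod 11).
  i = 4 (α = 2): (2−3)(2−1)(2−8)(2−5) = (−1)·1·(−6)·(−3) = −18 ≡ 4, so v_4 = 4^{−1} = 3 (mod 11).
  i = 5 (α = 5): (5−3)(5−1)(5−8)(5−2) = 2·4·(−3)·3 = −72 ≡ 5, so v_5 = 5^{−1} = 9 (mod 11).
  v = [5, 1, 4, 3, 9].
Step 2: syndromes of r = [1, 7, 8, 8, 6] (all sums mod 11).
  S_0 = Σ v_i r_i = 5·1 + 1·7 + 4·8 + 3·8 + 9·6 = 122 ≡ 1.
  S_1 = Σ v_i α_i r_i = 5·3·1 + 1·1·7 + 4·8·8 + 3·2·8 + 9·5·6 = 596 ≡ 2.
  α_i^2 mod 11 = [9, 1, 9, 4, 3].
  S_2 = Σ v_i α_i^2 r_i = 5·9·1 + 1·1·7 + 4·9·8 + 3·4·8 + 9·3·6 = 598 ≡ 4.
  S = (1, 2, 4) ≠ 0, so r is not a codeword (an error is present).
Step 3: locate the error. For a single error e at position i, S_ℓ = v_i·e·α_i^ℓ, so α_err = S_1/S_0.
  S_0^{−1} = 1^{−1} = 1 (mod 11), so α_err = 2·1 = 2 ≡ 2 = α_4. Error position i = 4.
  Consistency check: S_2/S_1 = 4·6 = 24 ≡ 2 = α_err ✓ (single-error assumption holds).
Step 4: error magnitude e = S_0/v_4 = S_0·∏_{j≠4}(α_4 − α_j) = 1·4 = 4 ≡ 4 (mod 11).
Step 5: correct position 4: c_4 = r_4 − e = 8 − 4 ≡ 4 (mod 11). Hence c = [1, 7, 8, 4, 6].
  Check: interpolating c through the α_i gives m(x) = 10 + 8·x (degree < 2) with m(α_i) = c_i for every i, so c is indeed a codeword.


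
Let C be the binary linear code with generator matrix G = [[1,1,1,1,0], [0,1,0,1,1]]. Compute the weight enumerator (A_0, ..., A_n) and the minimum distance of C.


Weight distribution: A_0 = 1, A_3 = 2, A_4 = 1. Minimum distance d = 3.

Enumerate all 2^2 = 4 messages m ∈ F_2^2.
For each, compute codeword c = mG in F_2^5, then tally its weight.
  m = 00 → c = 00000, weight = 0.
  m = 10 → c = 11110, weight = 4.
  m = 01 → c = 01011, weight = 3.
  m = 11 → c = 10101, weight = 3.
Tally weights:
  weight 0: 1 codewords.
  weight 3: 2 codewords.
  weight 4: 1 codewords.
Minimum distance d = smallest w > 0 with A_w > 0 = 3.
Sanity: Σ A_w = 4 = 2^2 = 4 ✓.


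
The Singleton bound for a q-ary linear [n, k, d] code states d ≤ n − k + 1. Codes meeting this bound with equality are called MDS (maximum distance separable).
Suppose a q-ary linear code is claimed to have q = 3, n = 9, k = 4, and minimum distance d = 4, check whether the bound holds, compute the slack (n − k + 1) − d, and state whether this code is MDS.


Singleton RHS = n − k + 1 = 6, slack = 2, bound satisfied, not MDS.

Singleton bound: d ≤ n − k + 1.
Here n = 9, k = 4, so n − k + 1 = 6.
Given d = 4, check d ≤ 6: YES.
Slack = (n − k + 1) − d = 2.
The code is NOT MDS (slack = 2 > 0).
Description: the claimed parameters are [9, 4, 4]_3; such a code would be non-MDS.
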